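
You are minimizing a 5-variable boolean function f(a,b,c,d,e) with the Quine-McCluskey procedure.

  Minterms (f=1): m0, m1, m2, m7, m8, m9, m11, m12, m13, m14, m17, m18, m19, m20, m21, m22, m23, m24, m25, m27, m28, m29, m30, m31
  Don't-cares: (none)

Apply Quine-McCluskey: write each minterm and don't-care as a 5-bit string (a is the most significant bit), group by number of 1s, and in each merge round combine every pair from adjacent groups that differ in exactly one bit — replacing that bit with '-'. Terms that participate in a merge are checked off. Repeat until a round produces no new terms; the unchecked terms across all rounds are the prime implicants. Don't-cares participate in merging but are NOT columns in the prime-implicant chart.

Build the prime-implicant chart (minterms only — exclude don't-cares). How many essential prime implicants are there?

size-2^0 implicants → 00000(✓)  00001(✓)  00010(✓)  00111(✓)  01000(✓)  01001(✓)  01011(✓)  01100(✓)  01101(✓)  01110(✓)  10001(✓)  10010(✓)  10011(✓)  10100(✓)  10101(✓)  10110(✓)  10111(✓)  11000(✓)  11001(✓)  11011(✓)  11100(✓)  11101(✓)  11110(✓)  11111(✓)
size-2^1 implicants → -0001(✓)  -0010  -0111  -1000(✓)  -1001(✓)  -1011(✓)  -1100(✓)  -1101(✓)  -1110(✓)  0-000(✓)  0-001(✓)  000-0  0000-(✓)  01-00(✓)  01-01(✓)  010-1(✓)  0100-(✓)  011-0(✓)  0110-(✓)  1-001(✓)  1-011(✓)  1-100(✓)  1-101(✓)  1-110(✓)  1-111(✓)  10-01(✓)  10-10(✓)  10-11(✓)  100-1(✓)  1001-(✓)  101-0(✓)  101-1(✓)  1010-(✓)  1011-(✓)  11-00(✓)  11-01(✓)  11-11(✓)  110-1(✓)  1100-(✓)  111-0(✓)  111-1(✓)  1110-(✓)  1111-(✓)
size-2^2 implicants → --001  -1-00(✓)  -1-01(✓)  -10-1  -100-(✓)  -11-0  -110-(✓)  0-00-  01-0-(✓)  1--01(✓)  1--11(✓)  1-0-1(✓)  1-1-0(✓)  1-1-1(✓)  1-10-(✓)  1-11-(✓)  10--1(✓)  10-1-  101--(✓)  11--1(✓)  11-0-(✓)  111--(✓)
size-2^3 implicants → -1-0-  1---1  1-1--
Unchecked terms (primes): --001, -0010, -0111, -1-0-, -10-1, -11-0, 0-00-, 000-0, 1---1, 1-1--, 10-1-
Minterm coverage:
  m0 ⊆ 0-00-,000-0
  m1 ⊆ --001,0-00-
  m2 ⊆ -0010,000-0
  m7 ⊆ -0111 [E]
  m8 ⊆ -1-0-,0-00-
  m9 ⊆ --001,-1-0-,-10-1,0-00-
  m11 ⊆ -10-1 [E]
  m12 ⊆ -1-0-,-11-0
  m13 ⊆ -1-0- [E]
  m14 ⊆ -11-0 [E]
  m17 ⊆ --001,1---1
  m18 ⊆ -0010,10-1-
  m19 ⊆ 1---1,10-1-
  m20 ⊆ 1-1-- [E]
  m21 ⊆ 1---1,1-1--
  m22 ⊆ 1-1--,10-1-
  m23 ⊆ -0111,1---1,1-1--,10-1-
  m24 ⊆ -1-0- [E]
  m25 ⊆ --001,-1-0-,-10-1,1---1
  m27 ⊆ -10-1,1---1
  m28 ⊆ -1-0-,-11-0,1-1--
  m29 ⊆ -1-0-,1---1,1-1--
  m30 ⊆ -11-0,1-1--
  m31 ⊆ 1---1,1-1--
E = {-0111, -1-0-, -10-1, -11-0, 1-1--}

5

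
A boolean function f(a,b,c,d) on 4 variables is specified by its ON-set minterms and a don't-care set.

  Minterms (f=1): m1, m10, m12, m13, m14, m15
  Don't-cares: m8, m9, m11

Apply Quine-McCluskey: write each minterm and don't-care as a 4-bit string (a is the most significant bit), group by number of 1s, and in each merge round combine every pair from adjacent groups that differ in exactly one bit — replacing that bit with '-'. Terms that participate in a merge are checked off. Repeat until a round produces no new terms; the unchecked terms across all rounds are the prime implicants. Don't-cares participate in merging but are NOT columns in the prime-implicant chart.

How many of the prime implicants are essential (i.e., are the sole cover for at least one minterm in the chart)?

2

[col 0] 0001*, 1000*, 1001*, 1010*, 1011*, 1100*, 1101*, 1110*, 1111*
[col 1] -001, 1-00*, 1-01*, 1-10*, 1-11*, 10-0*, 10-1*, 100-*, 101-*, 11-0*, 11-1*, 110-*, 111-*
[col 2] 1--0*, 1--1*, 1-0-*, 1-1-*, 10--*, 11--*
[col 3] 1---
Prime implicants: -001, 1---
PI chart (minterm → PIs covering it):
  1 | -001  (sole → essential)
  10 | 1---  (sole → essential)
  12 | 1---  (sole → essential)
  13 | 1---  (sole → essential)
  14 | 1---  (sole → essential)
  15 | 1---  (sole → essential)
Essential prime implicants: -001, 1---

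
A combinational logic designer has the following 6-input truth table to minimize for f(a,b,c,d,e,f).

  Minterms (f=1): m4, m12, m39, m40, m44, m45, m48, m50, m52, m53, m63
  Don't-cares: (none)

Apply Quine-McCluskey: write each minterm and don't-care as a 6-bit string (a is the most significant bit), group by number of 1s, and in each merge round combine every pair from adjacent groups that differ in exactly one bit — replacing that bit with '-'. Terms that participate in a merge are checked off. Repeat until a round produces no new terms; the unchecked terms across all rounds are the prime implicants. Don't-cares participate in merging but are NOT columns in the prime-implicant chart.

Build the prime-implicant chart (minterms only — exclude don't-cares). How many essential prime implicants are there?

size-2^0 implicants → 000100(✓)  001100(✓)  100111  101000(✓)  101100(✓)  101101(✓)  110000(✓)  110010(✓)  110100(✓)  110101(✓)  111111
size-2^1 implicants → -01100  00-100  101-00  10110-  110-00  1100-0  11010-
Unchecked terms (primes): -01100, 00-100, 100111, 101-00, 10110-, 110-00, 1100-0, 11010-, 111111
Minterm coverage:
  m4 ⊆ 00-100 [E]
  m12 ⊆ -01100,00-100
  m39 ⊆ 100111 [E]
  m40 ⊆ 101-00 [E]
  m44 ⊆ -01100,101-00,10110-
  m45 ⊆ 10110- [E]
  m48 ⊆ 110-00,1100-0
  m50 ⊆ 1100-0 [E]
  m52 ⊆ 110-00,11010-
  m53 ⊆ 11010- [E]
  m63 ⊆ 111111 [E]
E = {00-100, 100111, 101-00, 10110-, 1100-0, 11010-, 111111}

7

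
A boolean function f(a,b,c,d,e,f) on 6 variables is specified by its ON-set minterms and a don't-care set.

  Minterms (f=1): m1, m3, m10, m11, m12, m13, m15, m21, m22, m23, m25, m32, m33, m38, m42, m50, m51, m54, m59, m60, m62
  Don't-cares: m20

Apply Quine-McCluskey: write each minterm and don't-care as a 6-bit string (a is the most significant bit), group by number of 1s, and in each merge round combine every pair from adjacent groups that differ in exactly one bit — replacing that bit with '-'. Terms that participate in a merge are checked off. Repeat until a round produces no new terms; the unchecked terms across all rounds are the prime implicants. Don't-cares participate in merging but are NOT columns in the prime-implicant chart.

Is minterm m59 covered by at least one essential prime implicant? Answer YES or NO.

Round 0: 000001✓ 000011✓ 001010✓ 001011✓ 001100✓ 001101✓ 001111✓ 010100✓ 010101✓ 010110✓ 010111✓ 011001 100000✓ 100001✓ 100110✓ 101010✓ 110010✓ 110011✓ 110110✓ 111011✓ 111100✓ 111110✓
Round 1: -00001 -01010 -10110 00-011 0000-1 001-11 00101- 0011-1 00110- 0101-0✓ 0101-1✓ 01010-✓ 01011-✓ 1-0110 10000- 11-011 11-110 110-10 11001- 1111-0
Round 2: 0101--
PIs = {-00001, -01010, -10110, 00-011, 0000-1, 001-11, 00101-, 0011-1, 00110-, 0101--, 011001, 1-0110, 10000-, 11-011, 11-110, 110-10, 11001-, 1111-0}
Coverage chart:
  m1: -00001,0000-1
  m3: 00-011,0000-1
  m10: -01010,00101-
  m11: 00-011,001-11,00101-
  m12: 00110- ←essential
  m13: 0011-1,00110-
  m15: 001-11,0011-1
  m21: 0101-- ←essential
  m22: -10110,0101--
  m23: 0101-- ←essential
  m25: 011001 ←essential
  m32: 10000- ←essential
  m33: -00001,10000-
  m38: 1-0110 ←essential
  m42: -01010 ←essential
  m50: 110-10,11001-
  m51: 11-011,11001-
  m54: -10110,1-0110,11-110,110-10
  m59: 11-011 ←essential
  m60: 1111-0 ←essential
  m62: 11-110,1111-0
Essential: -01010, 00110-, 0101--, 011001, 1-0110, 10000-, 11-011, 1111-0

YES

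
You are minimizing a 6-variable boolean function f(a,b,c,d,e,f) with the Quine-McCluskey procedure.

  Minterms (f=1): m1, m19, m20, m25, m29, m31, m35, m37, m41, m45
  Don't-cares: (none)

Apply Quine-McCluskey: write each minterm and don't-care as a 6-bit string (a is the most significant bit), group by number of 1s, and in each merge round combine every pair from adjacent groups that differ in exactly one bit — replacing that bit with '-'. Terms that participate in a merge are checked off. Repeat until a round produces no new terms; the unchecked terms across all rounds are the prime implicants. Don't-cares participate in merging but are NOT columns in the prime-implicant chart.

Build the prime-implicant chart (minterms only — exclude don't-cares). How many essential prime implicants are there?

size-2^0 implicants → 000001  010011  010100  011001(✓)  011101(✓)  011111(✓)  100011  100101(✓)  101001(✓)  101101(✓)
size-2^1 implicants → 011-01  0111-1  10-101  101-01
Unchecked terms (primes): 000001, 010011, 010100, 011-01, 0111-1, 10-101, 100011, 101-01
Minterm coverage:
  m1 ⊆ 000001 [E]
  m19 ⊆ 010011 [E]
  m20 ⊆ 010100 [E]
  m25 ⊆ 011-01 [E]
  m29 ⊆ 011-01,0111-1
  m31 ⊆ 0111-1 [E]
  m35 ⊆ 100011 [E]
  m37 ⊆ 10-101 [E]
  m41 ⊆ 101-01 [E]
  m45 ⊆ 10-101,101-01
E = {000001, 010011, 010100, 011-01, 0111-1, 10-101, 100011, 101-01}

8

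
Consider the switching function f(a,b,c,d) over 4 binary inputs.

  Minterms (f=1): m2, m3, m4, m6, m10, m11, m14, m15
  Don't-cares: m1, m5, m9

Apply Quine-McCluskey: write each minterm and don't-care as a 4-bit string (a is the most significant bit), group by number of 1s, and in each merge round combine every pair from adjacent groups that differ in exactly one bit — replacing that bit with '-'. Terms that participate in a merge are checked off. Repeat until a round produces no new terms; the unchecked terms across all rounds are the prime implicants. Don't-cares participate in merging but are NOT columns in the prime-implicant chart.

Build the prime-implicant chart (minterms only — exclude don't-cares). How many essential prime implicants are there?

1

size-2^0 implicants → 0001(✓)  0010(✓)  0011(✓)  0100(✓)  0101(✓)  0110(✓)  1001(✓)  1010(✓)  1011(✓)  1110(✓)  1111(✓)
size-2^1 implicants → -001(✓)  -010(✓)  -011(✓)  -110(✓)  0-01  0-10(✓)  00-1(✓)  001-(✓)  01-0  010-  1-10(✓)  1-11(✓)  10-1(✓)  101-(✓)  111-(✓)
size-2^2 implicants → --10  -0-1  -01-  1-1-
Unchecked terms (primes): --10, -0-1, -01-, 0-01, 01-0, 010-, 1-1-
Minterm coverage:
  m2 ⊆ --10,-01-
  m3 ⊆ -0-1,-01-
  m4 ⊆ 01-0,010-
  m6 ⊆ --10,01-0
  m10 ⊆ --10,-01-,1-1-
  m11 ⊆ -0-1,-01-,1-1-
  m14 ⊆ --10,1-1-
  m15 ⊆ 1-1- [E]
E = {1-1-}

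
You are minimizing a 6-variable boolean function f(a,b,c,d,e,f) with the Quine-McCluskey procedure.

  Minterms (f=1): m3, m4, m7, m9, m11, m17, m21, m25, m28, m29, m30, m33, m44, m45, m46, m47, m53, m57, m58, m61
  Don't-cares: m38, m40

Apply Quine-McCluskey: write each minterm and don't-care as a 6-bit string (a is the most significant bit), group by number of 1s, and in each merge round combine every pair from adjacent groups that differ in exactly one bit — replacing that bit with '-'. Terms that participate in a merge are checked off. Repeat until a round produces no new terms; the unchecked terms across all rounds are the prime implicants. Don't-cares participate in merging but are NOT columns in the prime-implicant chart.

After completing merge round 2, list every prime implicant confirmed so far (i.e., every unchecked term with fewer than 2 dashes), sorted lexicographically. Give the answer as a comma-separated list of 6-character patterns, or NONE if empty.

0-1001, 00-011, 000-11, 000100, 0010-1, 0111-0, 01110-, 1-1101, 10-110, 100001, 101-00, 111010

Round 0: 000011✓ 000100 000111✓ 001001✓ 001011✓ 010001✓ 010101✓ 011001✓ 011100✓ 011101✓ 011110✓ 100001 100110✓ 101000✓ 101100✓ 101101✓ 101110✓ 101111✓ 110101✓ 111001✓ 111010 111101✓
Round 1: -10101✓ -11001✓ -11101✓ 0-1001 00-011 000-11 0010-1 01-001✓ 01-101✓ 010-01✓ 011-01✓ 0111-0 01110- 1-1101 10-110 101-00 1011-0✓ 1011-1✓ 10110-✓ 10111-✓ 11-101✓ 111-01✓
Round 2: -1-101 -11-01 01--01 1011--
PIs = {-1-101, -11-01, 0-1001, 00-011, 000-11, 000100, 0010-1, 01--01, 0111-0, 01110-, 1-1101, 10-110, 100001, 101-00, 1011--, 111010}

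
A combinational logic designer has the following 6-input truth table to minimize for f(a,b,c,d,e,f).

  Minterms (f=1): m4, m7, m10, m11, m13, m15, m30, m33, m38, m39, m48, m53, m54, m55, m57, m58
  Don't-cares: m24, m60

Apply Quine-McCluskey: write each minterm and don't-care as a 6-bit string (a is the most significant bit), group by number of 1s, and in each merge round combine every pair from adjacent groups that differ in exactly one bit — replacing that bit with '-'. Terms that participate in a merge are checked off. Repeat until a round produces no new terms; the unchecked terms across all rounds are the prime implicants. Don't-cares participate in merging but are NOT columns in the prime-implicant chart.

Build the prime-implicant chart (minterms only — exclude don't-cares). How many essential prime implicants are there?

Round 0: 000100 000111✓ 001010✓ 001011✓ 001101✓ 001111✓ 011000 011110 100001 100110✓ 100111✓ 110000 110101✓ 110110✓ 110111✓ 111001 111010 111100
Round 1: -00111 00-111 001-11 00101- 0011-1 1-0110✓ 1-0111✓ 10011-✓ 1101-1 11011-✓
Round 2: 1-011-
PIs = {-00111, 00-111, 000100, 001-11, 00101-, 0011-1, 011000, 011110, 1-011-, 100001, 110000, 1101-1, 111001, 111010, 111100}
Coverage chart:
  m4: 000100 ←essential
  m7: -00111,00-111
  m10: 00101- ←essential
  m11: 001-11,00101-
  m13: 0011-1 ←essential
  m15: 00-111,001-11,0011-1
  m30: 011110 ←essential
  m33: 100001 ←essential
  m38: 1-011- ←essential
  m39: -00111,1-011-
  m48: 110000 ←essential
  m53: 1101-1 ←essential
  m54: 1-011- ←essential
  m55: 1-011-,1101-1
  m57: 111001 ←essential
  m58: 111010 ←essential
Essential: 000100, 00101-, 0011-1, 011110, 1-011-, 100001, 110000, 1101-1, 111001, 111010

10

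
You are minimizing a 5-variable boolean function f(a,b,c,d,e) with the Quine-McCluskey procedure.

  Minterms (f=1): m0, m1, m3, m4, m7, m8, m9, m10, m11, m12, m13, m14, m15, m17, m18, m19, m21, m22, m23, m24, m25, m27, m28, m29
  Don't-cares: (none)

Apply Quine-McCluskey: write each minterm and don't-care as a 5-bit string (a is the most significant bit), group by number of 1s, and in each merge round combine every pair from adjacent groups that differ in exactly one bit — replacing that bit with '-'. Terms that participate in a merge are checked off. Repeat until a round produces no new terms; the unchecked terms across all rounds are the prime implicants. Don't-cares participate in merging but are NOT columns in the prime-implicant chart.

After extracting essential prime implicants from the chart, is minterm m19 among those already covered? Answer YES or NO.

Round 0: 00000✓ 00001✓ 00011✓ 00100✓ 00111✓ 01000✓ 01001✓ 01010✓ 01011✓ 01100✓ 01101✓ 01110✓ 01111✓ 10001✓ 10010✓ 10011✓ 10101✓ 10110✓ 10111✓ 11000✓ 11001✓ 11011✓ 11100✓ 11101✓
Round 1: -0001✓ -0011✓ -0111✓ -1000✓ -1001✓ -1011✓ -1100✓ -1101✓ 0-000✓ 0-001✓ 0-011✓ 0-100✓ 0-111✓ 00-00✓ 00-11✓ 000-1✓ 0000-✓ 01-00✓ 01-01✓ 01-10✓ 01-11✓ 010-0✓ 010-1✓ 0100-✓ 0101-✓ 011-0✓ 011-1✓ 0110-✓ 0111-✓ 1-001✓ 1-011✓ 1-101✓ 10-01✓ 10-10✓ 10-11✓ 100-1✓ 1001-✓ 101-1✓ 1011-✓ 11-00✓ 11-01✓ 110-1✓ 1100-✓ 1110-✓
Round 2: --001✓ --011✓ -0-11 -00-1✓ -1-00✓ -1-01✓ -10-1✓ -100-✓ -110-✓ 0--00 0--11 0-0-1✓ 0-00- 01--0✓ 01--1✓ 01-0-✓ 01-1-✓ 010--✓ 011--✓ 1--01 1-0-1✓ 10--1 10-1- 11-0-✓
Round 3: --0-1 -1-0- 01---
PIs = {--0-1, -0-11, -1-0-, 0--00, 0--11, 0-00-, 01---, 1--01, 10--1, 10-1-}
Coverage chart:
  m0: 0--00,0-00-
  m1: --0-1,0-00-
  m3: --0-1,-0-11,0--11
  m4: 0--00 ←essential
  m7: -0-11,0--11
  m8: -1-0-,0--00,0-00-,01---
  m9: --0-1,-1-0-,0-00-,01---
  m10: 01--- ←essential
  m11: --0-1,0--11,01---
  m12: -1-0-,0--00,01---
  m13: -1-0-,01---
  m14: 01--- ←essential
  m15: 0--11,01---
  m17: --0-1,1--01,10--1
  m18: 10-1- ←essential
  m19: --0-1,-0-11,10--1,10-1-
  m21: 1--01,10--1
  m22: 10-1- ←essential
  m23: -0-11,10--1,10-1-
  m24: -1-0- ←essential
  m25: --0-1,-1-0-,1--01
  m27: --0-1 ←essential
  m28: -1-0- ←essential
  m29: -1-0-,1--01
Essential: --0-1, -1-0-, 0--00, 01---, 10-1-

YES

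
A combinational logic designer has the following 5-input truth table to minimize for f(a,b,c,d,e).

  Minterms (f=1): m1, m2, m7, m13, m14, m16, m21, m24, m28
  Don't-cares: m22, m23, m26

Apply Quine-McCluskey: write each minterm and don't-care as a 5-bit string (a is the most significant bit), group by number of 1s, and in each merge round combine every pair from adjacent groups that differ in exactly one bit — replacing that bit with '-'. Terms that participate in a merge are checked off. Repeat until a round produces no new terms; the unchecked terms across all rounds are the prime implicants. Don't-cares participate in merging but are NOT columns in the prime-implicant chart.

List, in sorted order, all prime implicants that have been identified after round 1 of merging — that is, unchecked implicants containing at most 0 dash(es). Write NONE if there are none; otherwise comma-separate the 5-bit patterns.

00001, 00010, 01101, 01110

size-2^0 implicants → 00001  00010  00111(✓)  01101  01110  10000(✓)  10101(✓)  10110(✓)  10111(✓)  11000(✓)  11010(✓)  11100(✓)
size-2^1 implicants → -0111  1-000  101-1  1011-  11-00  110-0
Unchecked terms (primes): -0111, 00001, 00010, 01101, 01110, 1-000, 101-1, 1011-, 11-00, 110-0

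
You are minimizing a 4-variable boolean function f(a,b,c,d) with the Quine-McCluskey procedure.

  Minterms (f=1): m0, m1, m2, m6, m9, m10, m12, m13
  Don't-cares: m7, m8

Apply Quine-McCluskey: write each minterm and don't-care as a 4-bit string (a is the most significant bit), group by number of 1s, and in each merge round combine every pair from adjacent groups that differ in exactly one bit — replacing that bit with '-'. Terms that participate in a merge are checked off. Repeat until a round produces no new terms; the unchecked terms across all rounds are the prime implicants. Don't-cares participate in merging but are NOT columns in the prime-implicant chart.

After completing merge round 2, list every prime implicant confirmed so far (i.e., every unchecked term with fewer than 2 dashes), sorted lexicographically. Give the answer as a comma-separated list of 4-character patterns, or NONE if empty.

0-10, 011-

Round 0: 0000✓ 0001✓ 0010✓ 0110✓ 0111✓ 1000✓ 1001✓ 1010✓ 1100✓ 1101✓
Round 1: -000✓ -001✓ -010✓ 0-10 00-0✓ 000-✓ 011- 1-00✓ 1-01✓ 10-0✓ 100-✓ 110-✓
Round 2: -0-0 -00- 1-0-
PIs = {-0-0, -00-, 0-10, 011-, 1-0-}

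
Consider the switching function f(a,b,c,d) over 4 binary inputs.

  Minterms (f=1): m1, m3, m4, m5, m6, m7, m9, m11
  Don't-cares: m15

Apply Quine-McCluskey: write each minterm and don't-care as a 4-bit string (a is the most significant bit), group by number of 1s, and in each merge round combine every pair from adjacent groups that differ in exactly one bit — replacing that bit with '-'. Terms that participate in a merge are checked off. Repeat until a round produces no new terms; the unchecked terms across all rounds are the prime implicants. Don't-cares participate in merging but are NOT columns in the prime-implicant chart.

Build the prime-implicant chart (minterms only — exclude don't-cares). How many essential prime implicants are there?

2

[col 0] 0001*, 0011*, 0100*, 0101*, 0110*, 0111*, 1001*, 1011*, 1111*
[col 1] -001*, -011*, -111*, 0-01*, 0-11*, 00-1*, 01-0*, 01-1*, 010-*, 011-*, 1-11*, 10-1*
[col 2] --11, -0-1, 0--1, 01--
Prime implicants: --11, -0-1, 0--1, 01--
PI chart (minterm → PIs covering it):
  1 | -0-1,0--1
  3 | --11,-0-1,0--1
  4 | 01--  (sole → essential)
  5 | 0--1,01--
  6 | 01--  (sole → essential)
  7 | --11,0--1,01--
  9 | -0-1  (sole → essential)
  11 | --11,-0-1
Essential prime implicants: -0-1, 01--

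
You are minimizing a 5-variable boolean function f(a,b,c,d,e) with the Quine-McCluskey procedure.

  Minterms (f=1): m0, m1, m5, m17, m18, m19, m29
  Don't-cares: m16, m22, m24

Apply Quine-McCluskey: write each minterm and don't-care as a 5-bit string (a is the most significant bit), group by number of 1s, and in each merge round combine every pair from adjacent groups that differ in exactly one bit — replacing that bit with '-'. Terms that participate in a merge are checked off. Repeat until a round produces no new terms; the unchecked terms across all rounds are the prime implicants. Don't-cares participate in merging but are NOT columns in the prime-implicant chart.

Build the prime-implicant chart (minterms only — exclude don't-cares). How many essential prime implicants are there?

Round 0: 00000✓ 00001✓ 00101✓ 10000✓ 10001✓ 10010✓ 10011✓ 10110✓ 11000✓ 11101
Round 1: -0000✓ -0001✓ 00-01 0000-✓ 1-000 10-10 100-0✓ 100-1✓ 1000-✓ 1001-✓
Round 2: -000- 100--
PIs = {-000-, 00-01, 1-000, 10-10, 100--, 11101}
Coverage chart:
  m0: -000- ←essential
  m1: -000-,00-01
  m5: 00-01 ←essential
  m17: -000-,100--
  m18: 10-10,100--
  m19: 100-- ←essential
  m29: 11101 ←essential
Essential: -000-, 00-01, 100--, 11101

4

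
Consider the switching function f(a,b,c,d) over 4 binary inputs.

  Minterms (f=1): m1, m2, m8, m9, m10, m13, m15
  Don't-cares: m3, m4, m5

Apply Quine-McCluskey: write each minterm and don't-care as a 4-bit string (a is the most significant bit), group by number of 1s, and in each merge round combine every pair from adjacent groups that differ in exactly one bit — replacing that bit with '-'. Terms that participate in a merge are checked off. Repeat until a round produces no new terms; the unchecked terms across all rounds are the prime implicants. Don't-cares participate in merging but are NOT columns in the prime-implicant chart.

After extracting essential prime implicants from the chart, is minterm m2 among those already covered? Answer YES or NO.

Round 0: 0001✓ 0010✓ 0011✓ 0100✓ 0101✓ 1000✓ 1001✓ 1010✓ 1101✓ 1111✓
Round 1: -001✓ -010 -101✓ 0-01✓ 00-1 001- 010- 1-01✓ 10-0 100- 11-1
Round 2: --01
PIs = {--01, -010, 00-1, 001-, 010-, 10-0, 100-, 11-1}
Coverage chart:
  m1: --01,00-1
  m2: -010,001-
  m8: 10-0,100-
  m9: --01,100-
  m10: -010,10-0
  m13: --01,11-1
  m15: 11-1 ←essential
Essential: 11-1

NO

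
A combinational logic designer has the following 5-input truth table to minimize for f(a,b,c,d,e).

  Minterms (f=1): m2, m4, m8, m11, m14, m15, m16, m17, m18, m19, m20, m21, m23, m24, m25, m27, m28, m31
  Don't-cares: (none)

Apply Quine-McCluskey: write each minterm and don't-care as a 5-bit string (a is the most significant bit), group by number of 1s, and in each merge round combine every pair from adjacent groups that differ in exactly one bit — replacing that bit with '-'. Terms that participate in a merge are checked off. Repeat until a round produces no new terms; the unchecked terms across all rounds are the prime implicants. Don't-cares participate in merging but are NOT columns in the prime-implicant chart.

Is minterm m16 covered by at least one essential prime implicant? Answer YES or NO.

YES

Round 0: 00010✓ 00100✓ 01000✓ 01011✓ 01110✓ 01111✓ 10000✓ 10001✓ 10010✓ 10011✓ 10100✓ 10101✓ 10111✓ 11000✓ 11001✓ 11011✓ 11100✓ 11111✓
Round 1: -0010 -0100 -1000 -1011✓ -1111✓ 01-11✓ 0111- 1-000✓ 1-001✓ 1-011✓ 1-100✓ 1-111✓ 10-00✓ 10-01✓ 10-11✓ 100-0✓ 100-1✓ 1000-✓ 1001-✓ 101-1✓ 1010-✓ 11-00✓ 11-11✓ 110-1✓ 1100-✓
Round 2: -1-11 1--00 1--11 1-0-1 1-00- 10--1 10-0- 100--
PIs = {-0010, -0100, -1-11, -1000, 0111-, 1--00, 1--11, 1-0-1, 1-00-, 10--1, 10-0-, 100--}
Coverage chart:
  m2: -0010 ←essential
  m4: -0100 ←essential
  m8: -1000 ←essential
  m11: -1-11 ←essential
  m14: 0111- ←essential
  m15: -1-11,0111-
  m16: 1--00,1-00-,10-0-,100--
  m17: 1-0-1,1-00-,10--1,10-0-,100--
  m18: -0010,100--
  m19: 1--11,1-0-1,10--1,100--
  m20: -0100,1--00,10-0-
  m21: 10--1,10-0-
  m23: 1--11,10--1
  m24: -1000,1--00,1-00-
  m25: 1-0-1,1-00-
  m27: -1-11,1--11,1-0-1
  m28: 1--00 ←essential
  m31: -1-11,1--11
Essential: -0010, -0100, -1-11, -1000, 0111-, 1--00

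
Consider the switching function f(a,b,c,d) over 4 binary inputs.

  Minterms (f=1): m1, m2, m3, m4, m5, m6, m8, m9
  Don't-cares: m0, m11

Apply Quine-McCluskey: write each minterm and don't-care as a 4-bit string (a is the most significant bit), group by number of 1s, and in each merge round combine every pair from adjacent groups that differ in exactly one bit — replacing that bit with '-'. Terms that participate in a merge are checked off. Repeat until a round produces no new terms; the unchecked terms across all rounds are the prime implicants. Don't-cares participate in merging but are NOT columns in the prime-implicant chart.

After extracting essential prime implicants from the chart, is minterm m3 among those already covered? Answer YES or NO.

Round 0: 0000✓ 0001✓ 0010✓ 0011✓ 0100✓ 0101✓ 0110✓ 1000✓ 1001✓ 1011✓
Round 1: -000✓ -001✓ -011✓ 0-00✓ 0-01✓ 0-10✓ 00-0✓ 00-1✓ 000-✓ 001-✓ 01-0✓ 010-✓ 10-1✓ 100-✓
Round 2: -0-1 -00- 0--0 0-0- 00--
PIs = {-0-1, -00-, 0--0, 0-0-, 00--}
Coverage chart:
  m1: -0-1,-00-,0-0-,00--
  m2: 0--0,00--
  m3: -0-1,00--
  m4: 0--0,0-0-
  m5: 0-0- ←essential
  m6: 0--0 ←essential
  m8: -00- ←essential
  m9: -0-1,-00-
Essential: -00-, 0--0, 0-0-

NO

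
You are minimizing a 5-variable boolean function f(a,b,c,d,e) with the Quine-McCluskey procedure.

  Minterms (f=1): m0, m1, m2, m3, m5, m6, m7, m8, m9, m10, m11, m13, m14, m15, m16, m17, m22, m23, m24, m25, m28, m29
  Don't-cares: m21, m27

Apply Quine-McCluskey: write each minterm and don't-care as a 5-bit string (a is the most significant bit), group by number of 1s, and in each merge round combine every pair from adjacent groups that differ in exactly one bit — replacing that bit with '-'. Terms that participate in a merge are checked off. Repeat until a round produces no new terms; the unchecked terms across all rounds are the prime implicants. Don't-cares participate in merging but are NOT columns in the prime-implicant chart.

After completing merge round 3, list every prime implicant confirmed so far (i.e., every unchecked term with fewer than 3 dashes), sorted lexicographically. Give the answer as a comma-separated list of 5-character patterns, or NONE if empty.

size-2^0 implicants → 00000(✓)  00001(✓)  00010(✓)  00011(✓)  00101(✓)  00110(✓)  00111(✓)  01000(✓)  01001(✓)  01010(✓)  01011(✓)  01101(✓)  01110(✓)  01111(✓)  10000(✓)  10001(✓)  10101(✓)  10110(✓)  10111(✓)  11000(✓)  11001(✓)  11011(✓)  11100(✓)  11101(✓)
size-2^1 implicants → -0000(✓)  -0001(✓)  -0101(✓)  -0110(✓)  -0111(✓)  -1000(✓)  -1001(✓)  -1011(✓)  -1101(✓)  0-000(✓)  0-001(✓)  0-010(✓)  0-011(✓)  0-101(✓)  0-110(✓)  0-111(✓)  00-01(✓)  00-10(✓)  00-11(✓)  000-0(✓)  000-1(✓)  0000-(✓)  0001-(✓)  001-1(✓)  0011-(✓)  01-01(✓)  01-10(✓)  01-11(✓)  010-0(✓)  010-1(✓)  0100-(✓)  0101-(✓)  011-1(✓)  0111-(✓)  1-000(✓)  1-001(✓)  1-101(✓)  10-01(✓)  1000-(✓)  101-1(✓)  1011-(✓)  11-00(✓)  11-01(✓)  110-1(✓)  1100-(✓)  1110-(✓)
size-2^2 implicants → --000(✓)  --001(✓)  --101(✓)  -0-01(✓)  -000-(✓)  -01-1  -011-  -1-01(✓)  -10-1  -100-(✓)  0--01(✓)  0--10(✓)  0--11(✓)  0-0-0(✓)  0-0-1(✓)  0-00-(✓)  0-01-(✓)  0-1-1(✓)  0-11-(✓)  00--1(✓)  00-1-(✓)  000--(✓)  01--1(✓)  01-1-(✓)  010--(✓)  1--01(✓)  1-00-(✓)  11-0-
size-2^3 implicants → ---01  --00-  0---1  0--1-  0-0--
Unchecked terms (primes): ---01, --00-, -01-1, -011-, -10-1, 0---1, 0--1-, 0-0--, 11-0-

-01-1, -011-, -10-1, 11-0-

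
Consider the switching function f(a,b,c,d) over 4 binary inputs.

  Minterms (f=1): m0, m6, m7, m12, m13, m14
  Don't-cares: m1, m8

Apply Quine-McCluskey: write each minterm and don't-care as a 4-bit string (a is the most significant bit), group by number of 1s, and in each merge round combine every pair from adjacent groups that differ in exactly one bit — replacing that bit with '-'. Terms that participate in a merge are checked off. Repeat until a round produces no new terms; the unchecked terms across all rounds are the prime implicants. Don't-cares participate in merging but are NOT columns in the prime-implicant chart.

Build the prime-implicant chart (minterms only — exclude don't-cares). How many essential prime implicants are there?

Round 0: 0000✓ 0001✓ 0110✓ 0111✓ 1000✓ 1100✓ 1101✓ 1110✓
Round 1: -000 -110 000- 011- 1-00 11-0 110-
PIs = {-000, -110, 000-, 011-, 1-00, 11-0, 110-}
Coverage chart:
  m0: -000,000-
  m6: -110,011-
  m7: 011- ←essential
  m12: 1-00,11-0,110-
  m13: 110- ←essential
  m14: -110,11-0
Essential: 011-, 110-

2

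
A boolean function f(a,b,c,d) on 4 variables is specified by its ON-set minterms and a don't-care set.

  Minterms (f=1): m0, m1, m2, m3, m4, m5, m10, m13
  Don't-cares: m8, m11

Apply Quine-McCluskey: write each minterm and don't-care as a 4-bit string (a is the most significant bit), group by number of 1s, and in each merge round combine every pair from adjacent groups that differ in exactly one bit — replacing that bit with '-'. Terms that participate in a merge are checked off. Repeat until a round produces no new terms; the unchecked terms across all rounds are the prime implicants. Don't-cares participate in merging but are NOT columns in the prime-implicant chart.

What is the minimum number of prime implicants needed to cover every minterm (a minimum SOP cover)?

size-2^0 implicants → 0000(✓)  0001(✓)  0010(✓)  0011(✓)  0100(✓)  0101(✓)  1000(✓)  1010(✓)  1011(✓)  1101(✓)
size-2^1 implicants → -000(✓)  -010(✓)  -011(✓)  -101  0-00(✓)  0-01(✓)  00-0(✓)  00-1(✓)  000-(✓)  001-(✓)  010-(✓)  10-0(✓)  101-(✓)
size-2^2 implicants → -0-0  -01-  0-0-  00--
Unchecked terms (primes): -0-0, -01-, -101, 0-0-, 00--
Minterm coverage:
  m0 ⊆ -0-0,0-0-,00--
  m1 ⊆ 0-0-,00--
  m2 ⊆ -0-0,-01-,00--
  m3 ⊆ -01-,00--
  m4 ⊆ 0-0- [E]
  m5 ⊆ -101,0-0-
  m10 ⊆ -0-0,-01-
  m13 ⊆ -101 [E]
E = {-101, 0-0-}
Petrick residual → -01-
Cover = b'c + bc'd + a'c'  |cover|=3

3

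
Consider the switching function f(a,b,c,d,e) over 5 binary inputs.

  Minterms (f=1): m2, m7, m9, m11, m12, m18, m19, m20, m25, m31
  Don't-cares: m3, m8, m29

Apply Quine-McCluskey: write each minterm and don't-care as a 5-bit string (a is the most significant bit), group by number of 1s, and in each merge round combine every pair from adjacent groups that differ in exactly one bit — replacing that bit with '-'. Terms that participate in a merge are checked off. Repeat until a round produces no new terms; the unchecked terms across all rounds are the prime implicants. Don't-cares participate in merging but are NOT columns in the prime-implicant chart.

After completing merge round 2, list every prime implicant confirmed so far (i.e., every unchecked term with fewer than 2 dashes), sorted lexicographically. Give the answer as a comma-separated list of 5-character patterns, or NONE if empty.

-1001, 0-011, 00-11, 01-00, 010-1, 0100-, 10100, 11-01, 111-1

Round 0: 00010✓ 00011✓ 00111✓ 01000✓ 01001✓ 01011✓ 01100✓ 10010✓ 10011✓ 10100 11001✓ 11101✓ 11111✓
Round 1: -0010✓ -0011✓ -1001 0-011 00-11 0001-✓ 01-00 010-1 0100- 1001-✓ 11-01 111-1
Round 2: -001-
PIs = {-001-, -1001, 0-011, 00-11, 01-00, 010-1, 0100-, 10100, 11-01, 111-1}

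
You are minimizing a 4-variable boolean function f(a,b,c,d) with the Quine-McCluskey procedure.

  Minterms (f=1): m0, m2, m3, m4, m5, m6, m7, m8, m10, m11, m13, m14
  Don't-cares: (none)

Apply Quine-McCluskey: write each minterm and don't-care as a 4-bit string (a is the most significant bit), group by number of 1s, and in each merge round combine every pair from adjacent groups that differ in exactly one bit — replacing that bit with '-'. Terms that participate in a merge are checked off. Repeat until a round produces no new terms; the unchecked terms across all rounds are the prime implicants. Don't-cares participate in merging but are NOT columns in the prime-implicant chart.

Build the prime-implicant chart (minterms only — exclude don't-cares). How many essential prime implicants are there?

4

size-2^0 implicants → 0000(✓)  0010(✓)  0011(✓)  0100(✓)  0101(✓)  0110(✓)  0111(✓)  1000(✓)  1010(✓)  1011(✓)  1101(✓)  1110(✓)
size-2^1 implicants → -000(✓)  -010(✓)  -011(✓)  -101  -110(✓)  0-00(✓)  0-10(✓)  0-11(✓)  00-0(✓)  001-(✓)  01-0(✓)  01-1(✓)  010-(✓)  011-(✓)  1-10(✓)  10-0(✓)  101-(✓)
size-2^2 implicants → --10  -0-0  -01-  0--0  0-1-  01--
Unchecked terms (primes): --10, -0-0, -01-, -101, 0--0, 0-1-, 01--
Minterm coverage:
  m0 ⊆ -0-0,0--0
  m2 ⊆ --10,-0-0,-01-,0--0,0-1-
  m3 ⊆ -01-,0-1-
  m4 ⊆ 0--0,01--
  m5 ⊆ -101,01--
  m6 ⊆ --10,0--0,0-1-,01--
  m7 ⊆ 0-1-,01--
  m8 ⊆ -0-0 [E]
  m10 ⊆ --10,-0-0,-01-
  m11 ⊆ -01- [E]
  m13 ⊆ -101 [E]
  m14 ⊆ --10 [E]
E = {--10, -0-0, -01-, -101}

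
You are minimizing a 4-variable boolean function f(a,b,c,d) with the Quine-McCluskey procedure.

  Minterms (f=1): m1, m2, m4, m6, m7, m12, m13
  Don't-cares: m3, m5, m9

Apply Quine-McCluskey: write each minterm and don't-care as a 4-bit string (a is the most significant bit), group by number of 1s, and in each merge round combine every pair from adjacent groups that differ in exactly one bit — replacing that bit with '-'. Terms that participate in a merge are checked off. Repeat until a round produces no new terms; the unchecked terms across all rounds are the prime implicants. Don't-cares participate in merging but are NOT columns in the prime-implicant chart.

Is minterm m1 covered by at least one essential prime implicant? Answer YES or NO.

[col 0] 0001*, 0010*, 0011*, 0100*, 0101*, 0110*, 0111*, 1001*, 1100*, 1101*
[col 1] -001*, -100*, -101*, 0-01*, 0-10*, 0-11*, 00-1*, 001-*, 01-0*, 01-1*, 010-*, 011-*, 1-01*, 110-*
[col 2] --01, -10-, 0--1, 0-1-, 01--
Prime implicants: --01, -10-, 0--1, 0-1-, 01--
PI chart (minterm → PIs covering it):
  1 | --01,0--1
  2 | 0-1-  (sole → essential)
  4 | -10-,01--
  6 | 0-1-,01--
  7 | 0--1,0-1-,01--
  12 | -10-  (sole → essential)
  13 | --01,-10-
Essential prime implicants: -10-, 0-1-

NO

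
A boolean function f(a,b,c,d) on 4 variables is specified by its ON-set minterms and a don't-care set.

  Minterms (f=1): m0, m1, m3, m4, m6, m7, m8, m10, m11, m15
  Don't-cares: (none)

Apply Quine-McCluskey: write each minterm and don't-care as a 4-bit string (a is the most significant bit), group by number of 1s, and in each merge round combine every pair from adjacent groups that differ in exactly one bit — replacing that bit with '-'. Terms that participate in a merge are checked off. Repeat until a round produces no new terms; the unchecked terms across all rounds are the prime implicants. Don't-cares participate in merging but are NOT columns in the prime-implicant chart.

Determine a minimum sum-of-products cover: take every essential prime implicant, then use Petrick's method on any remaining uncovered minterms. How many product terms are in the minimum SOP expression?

4

[col 0] 0000*, 0001*, 0011*, 0100*, 0110*, 0111*, 1000*, 1010*, 1011*, 1111*
[col 1] -000, -011*, -111*, 0-00, 0-11*, 00-1, 000-, 01-0, 011-, 1-11*, 10-0, 101-
[col 2] --11
Prime implicants: --11, -000, 0-00, 00-1, 000-, 01-0, 011-, 10-0, 101-
PI chart (minterm → PIs covering it):
  0 | -000,0-00,000-
  1 | 00-1,000-
  3 | --11,00-1
  4 | 0-00,01-0
  6 | 01-0,011-
  7 | --11,011-
  8 | -000,10-0
  10 | 10-0,101-
  11 | --11,101-
  15 | --11  (sole → essential)
Essential prime implicants: --11
Petrick residual → 000-, 01-0, 10-0
Minimum SOP uses 4 PIs: cd + a'b'c' + a'bd' + ab'd'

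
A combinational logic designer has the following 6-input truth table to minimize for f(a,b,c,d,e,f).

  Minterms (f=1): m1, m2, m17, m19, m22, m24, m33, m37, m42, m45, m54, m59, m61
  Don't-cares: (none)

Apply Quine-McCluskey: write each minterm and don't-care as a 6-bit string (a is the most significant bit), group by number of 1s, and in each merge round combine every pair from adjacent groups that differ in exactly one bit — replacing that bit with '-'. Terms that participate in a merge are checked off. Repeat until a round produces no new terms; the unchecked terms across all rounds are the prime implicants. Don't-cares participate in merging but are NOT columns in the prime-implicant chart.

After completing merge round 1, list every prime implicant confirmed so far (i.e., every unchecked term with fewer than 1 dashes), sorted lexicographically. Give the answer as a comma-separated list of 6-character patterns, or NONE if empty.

[col 0] 000001*, 000010, 010001*, 010011*, 010110*, 011000, 100001*, 100101*, 101010, 101101*, 110110*, 111011, 111101*
[col 1] -00001, -10110, 0-0001, 0100-1, 1-1101, 10-101, 100-01
Prime implicants: -00001, -10110, 0-0001, 000010, 0100-1, 011000, 1-1101, 10-101, 100-01, 101010, 111011

000010, 011000, 101010, 111011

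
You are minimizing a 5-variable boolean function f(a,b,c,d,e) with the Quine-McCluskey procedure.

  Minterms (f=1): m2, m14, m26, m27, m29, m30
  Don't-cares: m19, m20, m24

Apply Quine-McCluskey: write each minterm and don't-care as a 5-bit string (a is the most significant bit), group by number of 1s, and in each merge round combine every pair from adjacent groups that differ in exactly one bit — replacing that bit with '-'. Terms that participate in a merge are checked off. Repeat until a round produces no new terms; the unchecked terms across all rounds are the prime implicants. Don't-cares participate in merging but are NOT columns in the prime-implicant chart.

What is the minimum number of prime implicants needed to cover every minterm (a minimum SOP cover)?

4

[col 0] 00010, 01110*, 10011*, 10100, 11000*, 11010*, 11011*, 11101, 11110*
[col 1] -1110, 1-011, 11-10, 110-0, 1101-
Prime implicants: -1110, 00010, 1-011, 10100, 11-10, 110-0, 1101-, 11101
PI chart (minterm → PIs covering it):
  2 | 00010  (sole → essential)
  14 | -1110  (sole → essential)
  26 | 11-10,110-0,1101-
  27 | 1-011,1101-
  29 | 11101  (sole → essential)
  30 | -1110,11-10
Essential prime implicants: -1110, 00010, 11101
Petrick residual → 1101-
Minimum SOP uses 4 PIs: bcde' + a'b'c'de' + abc'd + abcd'e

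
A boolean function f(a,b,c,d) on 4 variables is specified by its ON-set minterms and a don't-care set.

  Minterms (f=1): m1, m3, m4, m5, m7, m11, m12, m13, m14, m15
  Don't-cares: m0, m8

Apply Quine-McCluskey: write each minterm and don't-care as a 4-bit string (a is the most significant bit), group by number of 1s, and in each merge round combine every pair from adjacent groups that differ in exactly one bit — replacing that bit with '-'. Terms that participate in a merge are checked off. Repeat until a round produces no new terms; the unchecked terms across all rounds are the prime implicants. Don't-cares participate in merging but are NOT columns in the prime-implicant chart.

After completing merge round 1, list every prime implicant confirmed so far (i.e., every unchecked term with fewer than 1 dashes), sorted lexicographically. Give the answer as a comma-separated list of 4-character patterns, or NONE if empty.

size-2^0 implicants → 0000(✓)  0001(✓)  0011(✓)  0100(✓)  0101(✓)  0111(✓)  1000(✓)  1011(✓)  1100(✓)  1101(✓)  1110(✓)  1111(✓)
size-2^1 implicants → -000(✓)  -011(✓)  -100(✓)  -101(✓)  -111(✓)  0-00(✓)  0-01(✓)  0-11(✓)  00-1(✓)  000-(✓)  01-1(✓)  010-(✓)  1-00(✓)  1-11(✓)  11-0(✓)  11-1(✓)  110-(✓)  111-(✓)
size-2^2 implicants → --00  --11  -1-1  -10-  0--1  0-0-  11--
Unchecked terms (primes): --00, --11, -1-1, -10-, 0--1, 0-0-, 11--

NONE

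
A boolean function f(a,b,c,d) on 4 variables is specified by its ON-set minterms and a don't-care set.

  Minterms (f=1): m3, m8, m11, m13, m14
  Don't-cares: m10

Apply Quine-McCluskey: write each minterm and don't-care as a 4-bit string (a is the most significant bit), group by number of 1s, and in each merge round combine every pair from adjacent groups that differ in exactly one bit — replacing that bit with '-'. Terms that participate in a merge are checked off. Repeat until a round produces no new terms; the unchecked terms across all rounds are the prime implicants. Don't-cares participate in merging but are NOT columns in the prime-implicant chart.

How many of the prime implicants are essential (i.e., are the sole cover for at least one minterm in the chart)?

4

Round 0: 0011✓ 1000✓ 1010✓ 1011✓ 1101 1110✓
Round 1: -011 1-10 10-0 101-
PIs = {-011, 1-10, 10-0, 101-, 1101}
Coverage chart:
  m3: -011 ←essential
  m8: 10-0 ←essential
  m11: -011,101-
  m13: 1101 ←essential
  m14: 1-10 ←essential
Essential: -011, 1-10, 10-0, 1101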